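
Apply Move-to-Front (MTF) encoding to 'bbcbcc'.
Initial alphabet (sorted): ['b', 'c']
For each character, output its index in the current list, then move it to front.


MTF encoding:
'b': index 0 in ['b', 'c'] -> ['b', 'c']
'b': index 0 in ['b', 'c'] -> ['b', 'c']
'c': index 1 in ['b', 'c'] -> ['c', 'b']
'b': index 1 in ['c', 'b'] -> ['b', 'c']
'c': index 1 in ['b', 'c'] -> ['c', 'b']
'c': index 0 in ['c', 'b'] -> ['c', 'b']


Output: [0, 0, 1, 1, 1, 0]


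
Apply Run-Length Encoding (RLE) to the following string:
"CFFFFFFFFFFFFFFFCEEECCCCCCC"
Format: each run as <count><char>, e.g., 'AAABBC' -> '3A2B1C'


Scanning runs left to right:
  i=0: run of 'C' x 1 -> '1C'
  i=1: run of 'F' x 15 -> '15F'
  i=16: run of 'C' x 1 -> '1C'
  i=17: run of 'E' x 3 -> '3E'
  i=20: run of 'C' x 7 -> '7C'

RLE = 1C15F1C3E7C


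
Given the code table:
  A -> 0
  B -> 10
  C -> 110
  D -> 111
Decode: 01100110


Decoding:
0 -> A
110 -> C
0 -> A
110 -> C


Result: ACAC


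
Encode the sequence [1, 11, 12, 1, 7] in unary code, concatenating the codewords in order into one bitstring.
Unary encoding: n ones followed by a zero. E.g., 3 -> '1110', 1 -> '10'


Encode each number as n ones followed by a terminating 0:
  1 -> 10 (2 bits)
  11 -> 111111111110 (12 bits)
  12 -> 1111111111110 (13 bits)
  1 -> 10 (2 bits)
  7 -> 11111110 (8 bits)
Total length = 2 + 12 + 13 + 2 + 8 = 37 bits.

Unary([1, 11, 12, 1, 7]) = 1011111111111011111111111101011111110 (37 bits)


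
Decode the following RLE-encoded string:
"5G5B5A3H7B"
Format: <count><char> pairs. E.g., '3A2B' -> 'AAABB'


Expanding each <count><char> pair:
  5G -> 'GGGGG'
  5B -> 'BBBBB'
  5A -> 'AAAAA'
  3H -> 'HHH'
  7B -> 'BBBBBBB'

Decoded = GGGGGBBBBBAAAAAHHHBBBBBBB


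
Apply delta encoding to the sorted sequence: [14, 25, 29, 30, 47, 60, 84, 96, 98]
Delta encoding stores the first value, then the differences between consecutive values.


First value: 14
Deltas:
  25 - 14 = 11
  29 - 25 = 4
  30 - 29 = 1
  47 - 30 = 17
  60 - 47 = 13
  84 - 60 = 24
  96 - 84 = 12
  98 - 96 = 2


Delta encoded: [14, 11, 4, 1, 17, 13, 24, 12, 2]


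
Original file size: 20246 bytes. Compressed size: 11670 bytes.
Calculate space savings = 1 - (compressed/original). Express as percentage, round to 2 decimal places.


ratio = compressed/original = 11670/20246 = 0.57641
savings = 1 - ratio = 1 - 0.57641 = 0.42359
as a percentage: 0.42359 * 100 = 42.36%

Space savings = 1 - 11670/20246 = 42.36%


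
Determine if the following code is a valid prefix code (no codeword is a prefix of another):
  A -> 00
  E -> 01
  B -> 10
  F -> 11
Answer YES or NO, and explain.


Checking each pair (does one codeword prefix another?):
  A='00' vs E='01': no prefix
  A='00' vs B='10': no prefix
  A='00' vs F='11': no prefix
  E='01' vs A='00': no prefix
  E='01' vs B='10': no prefix
  E='01' vs F='11': no prefix
  B='10' vs A='00': no prefix
  B='10' vs E='01': no prefix
  B='10' vs F='11': no prefix
  F='11' vs A='00': no prefix
  F='11' vs E='01': no prefix
  F='11' vs B='10': no prefix
No violation found over all pairs.

YES -- this is a valid prefix code. No codeword is a prefix of any other codeword.


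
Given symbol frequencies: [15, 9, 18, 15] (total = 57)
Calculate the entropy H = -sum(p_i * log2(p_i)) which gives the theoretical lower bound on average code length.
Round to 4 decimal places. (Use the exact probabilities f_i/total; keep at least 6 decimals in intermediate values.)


Per-symbol terms -p_i * log2(p_i) with p_i = f_i/57:
  p = 15/57 = 0.263158: log2(p) = -1.925999, -p*log2(p) = 0.506842
  p = 9/57 = 0.157895: log2(p) = -2.662965, -p*log2(p) = 0.420468
  p = 18/57 = 0.315789: log2(p) = -1.662965, -p*log2(p) = 0.525147
  p = 15/57 = 0.263158: log2(p) = -1.925999, -p*log2(p) = 0.506842
H = 0.506842 + 0.420468 + 0.525147 + 0.506842 = 1.959299

H = 1.9593 bits/symbol


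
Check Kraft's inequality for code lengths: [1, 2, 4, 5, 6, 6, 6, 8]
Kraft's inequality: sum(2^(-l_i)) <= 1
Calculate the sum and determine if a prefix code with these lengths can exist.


Sum = 2^(-1) + 2^(-2) + 2^(-4) + 2^(-5) + 2^(-6) + 2^(-6) + 2^(-6) + 2^(-8)
    = 0.5 + 0.25 + 0.0625 + 0.03125 + 0.015625 + 0.015625 + 0.015625 + 0.00390625
    = 229/256 = 0.89453125
Since 0.89453125 <= 1, Kraft's inequality IS satisfied.
A prefix code with these lengths CAN exist.

Kraft sum = 0.89453125. Satisfied.


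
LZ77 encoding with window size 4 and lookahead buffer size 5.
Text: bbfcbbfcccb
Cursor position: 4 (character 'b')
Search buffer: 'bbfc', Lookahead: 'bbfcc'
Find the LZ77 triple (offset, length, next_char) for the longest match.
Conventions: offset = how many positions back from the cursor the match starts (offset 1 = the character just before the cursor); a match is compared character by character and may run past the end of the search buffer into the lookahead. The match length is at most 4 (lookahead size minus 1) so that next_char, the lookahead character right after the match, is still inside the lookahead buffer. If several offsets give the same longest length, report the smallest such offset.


Try each offset into the search buffer:
  offset=1 (pos 3, char 'c'): match length 0
  offset=2 (pos 2, char 'f'): match length 0
  offset=3 (pos 1, char 'b'): match length 1
  offset=4 (pos 0, char 'b'): match length 4
Longest match has length 4 at offset 4.
next_char = character at position 4 + 4 = 8 -> 'c'

Best match: offset=4, length=4 (matching 'bbfc' starting at position 0)
LZ77 triple: (4, 4, 'c')


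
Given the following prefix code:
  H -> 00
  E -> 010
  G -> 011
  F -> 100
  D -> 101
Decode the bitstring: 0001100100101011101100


Decoding step by step:
Bits 00 -> H
Bits 011 -> G
Bits 00 -> H
Bits 100 -> F
Bits 101 -> D
Bits 011 -> G
Bits 101 -> D
Bits 100 -> F


Decoded message: HGHFDGDF


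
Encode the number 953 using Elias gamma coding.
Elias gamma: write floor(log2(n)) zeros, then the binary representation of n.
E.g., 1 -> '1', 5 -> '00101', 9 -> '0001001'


num_bits = floor(log2(953)) + 1 = 10
leading_zeros = num_bits - 1 = 9
binary(953) = 1110111001

Elias gamma(953) = '000000000' + '1110111001' = 0000000001110111001 (19 bits)


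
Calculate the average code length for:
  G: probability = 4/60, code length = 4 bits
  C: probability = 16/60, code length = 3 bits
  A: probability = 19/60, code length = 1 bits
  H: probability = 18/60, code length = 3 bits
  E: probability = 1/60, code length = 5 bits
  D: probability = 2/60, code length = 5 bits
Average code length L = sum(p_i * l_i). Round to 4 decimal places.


Weighted contributions p_i * l_i:
  G: (4/60) * 4 = 16/60
  C: (16/60) * 3 = 48/60
  A: (19/60) * 1 = 19/60
  H: (18/60) * 3 = 54/60
  E: (1/60) * 5 = 5/60
  D: (2/60) * 5 = 10/60
Sum = (16 + 48 + 19 + 54 + 5 + 10)/60 = 152/60

L = 152/60 = 2.5333 bits/symbol


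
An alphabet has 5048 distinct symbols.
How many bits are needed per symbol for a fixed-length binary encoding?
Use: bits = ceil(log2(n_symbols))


log2(5048) = 12.3015
Bracket: 2^12 = 4096 < 5048 <= 2^13 = 8192
So ceil(log2(5048)) = 13

bits = ceil(log2(5048)) = ceil(12.3015) = 13 bits


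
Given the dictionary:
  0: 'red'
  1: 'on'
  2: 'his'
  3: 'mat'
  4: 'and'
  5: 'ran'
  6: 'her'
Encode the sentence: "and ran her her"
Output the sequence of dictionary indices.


Look up each word in the dictionary:
  'and' -> 4
  'ran' -> 5
  'her' -> 6
  'her' -> 6

Encoded: [4, 5, 6, 6]


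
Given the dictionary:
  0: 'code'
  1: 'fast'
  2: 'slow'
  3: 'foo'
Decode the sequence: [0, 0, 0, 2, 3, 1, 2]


Look up each index in the dictionary:
  0 -> 'code'
  0 -> 'code'
  0 -> 'code'
  2 -> 'slow'
  3 -> 'foo'
  1 -> 'fast'
  2 -> 'slow'

Decoded: "code code code slow foo fast slow"


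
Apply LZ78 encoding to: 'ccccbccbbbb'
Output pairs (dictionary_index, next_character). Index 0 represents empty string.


LZ78 encoding steps:
Dictionary: {0: ''}
Step 1: w='' (idx 0), next='c' -> output (0, 'c'), add 'c' as idx 1
Step 2: w='c' (idx 1), next='c' -> output (1, 'c'), add 'cc' as idx 2
Step 3: w='c' (idx 1), next='b' -> output (1, 'b'), add 'cb' as idx 3
Step 4: w='cc' (idx 2), next='b' -> output (2, 'b'), add 'ccb' as idx 4
Step 5: w='' (idx 0), next='b' -> output (0, 'b'), add 'b' as idx 5
Step 6: w='b' (idx 5), next='b' -> output (5, 'b'), add 'bb' as idx 6


Encoded: [(0, 'c'), (1, 'c'), (1, 'b'), (2, 'b'), (0, 'b'), (5, 'b')]


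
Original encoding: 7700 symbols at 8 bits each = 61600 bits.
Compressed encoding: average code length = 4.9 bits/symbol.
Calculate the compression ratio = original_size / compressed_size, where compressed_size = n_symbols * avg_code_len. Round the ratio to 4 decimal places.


original_size = n_symbols * orig_bits = 7700 * 8 = 61600 bits
compressed_size = n_symbols * avg_code_len = 7700 * 4.9 = 37730.0 bits
ratio = original_size / compressed_size = 61600 / 37730.0 = 1.6327

Compression ratio = 1.6327


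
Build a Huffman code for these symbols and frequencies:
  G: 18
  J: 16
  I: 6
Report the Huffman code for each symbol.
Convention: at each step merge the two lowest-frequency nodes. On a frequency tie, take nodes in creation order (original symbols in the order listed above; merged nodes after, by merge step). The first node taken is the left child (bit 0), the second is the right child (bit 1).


Huffman tree construction:
Step 1: Merge I(6) + J(16) = 22
Step 2: Merge G(18) + (I+J)(22) = 40
Read each symbol's code off the tree from the root (left child = 0, right child = 1).

Codes:
  G: 0 (length 1)
  J: 11 (length 2)
  I: 10 (length 2)
Average code length: 62/40 = 1.5500 bits/symbol


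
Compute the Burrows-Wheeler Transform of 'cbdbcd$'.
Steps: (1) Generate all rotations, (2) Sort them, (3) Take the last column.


Rotations (sorted):
  0: $cbdbcd -> last char: d
  1: bcd$cbd -> last char: d
  2: bdbcd$c -> last char: c
  3: cbdbcd$ -> last char: $
  4: cd$cbdb -> last char: b
  5: d$cbdbc -> last char: c
  6: dbcd$cb -> last char: b


BWT = ddc$bcb


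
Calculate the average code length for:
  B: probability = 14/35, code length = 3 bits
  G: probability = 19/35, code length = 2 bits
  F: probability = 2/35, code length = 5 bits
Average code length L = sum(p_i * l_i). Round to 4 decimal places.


Weighted contributions p_i * l_i:
  B: (14/35) * 3 = 42/35
  G: (19/35) * 2 = 38/35
  F: (2/35) * 5 = 10/35
Sum = (42 + 38 + 10)/35 = 90/35

L = 90/35 = 2.5714 bits/symbol


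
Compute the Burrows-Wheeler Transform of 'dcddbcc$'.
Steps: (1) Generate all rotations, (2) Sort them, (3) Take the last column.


Rotations (sorted):
  0: $dcddbcc -> last char: c
  1: bcc$dcdd -> last char: d
  2: c$dcddbc -> last char: c
  3: cc$dcddb -> last char: b
  4: cddbcc$d -> last char: d
  5: dbcc$dcd -> last char: d
  6: dcddbcc$ -> last char: $
  7: ddbcc$dc -> last char: c


BWT = cdcbdd$c


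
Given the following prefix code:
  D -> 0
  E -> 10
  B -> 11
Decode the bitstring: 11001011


Decoding step by step:
Bits 11 -> B
Bits 0 -> D
Bits 0 -> D
Bits 10 -> E
Bits 11 -> B


Decoded message: BDDEB


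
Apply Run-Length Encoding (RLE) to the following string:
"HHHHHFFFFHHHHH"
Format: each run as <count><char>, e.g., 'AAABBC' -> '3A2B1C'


Scanning runs left to right:
  i=0: run of 'H' x 5 -> '5H'
  i=5: run of 'F' x 4 -> '4F'
  i=9: run of 'H' x 5 -> '5H'

RLE = 5H4F5H


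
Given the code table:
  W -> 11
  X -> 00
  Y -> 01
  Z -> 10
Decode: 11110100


Decoding:
11 -> W
11 -> W
01 -> Y
00 -> X


Result: WWYX


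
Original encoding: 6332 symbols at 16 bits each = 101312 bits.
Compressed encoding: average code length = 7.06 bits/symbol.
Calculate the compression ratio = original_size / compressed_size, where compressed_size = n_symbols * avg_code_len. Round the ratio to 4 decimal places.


original_size = n_symbols * orig_bits = 6332 * 16 = 101312 bits
compressed_size = n_symbols * avg_code_len = 6332 * 7.06 = 44703.92 bits
ratio = original_size / compressed_size = 101312 / 44703.92 = 2.2663

Compression ratio = 2.2663


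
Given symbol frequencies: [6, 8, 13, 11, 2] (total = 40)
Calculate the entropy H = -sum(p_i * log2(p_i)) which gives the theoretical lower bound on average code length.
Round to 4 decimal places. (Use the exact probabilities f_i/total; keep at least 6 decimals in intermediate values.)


Per-symbol terms -p_i * log2(p_i) with p_i = f_i/40:
  p = 6/40 = 0.150000: log2(p) = -2.736966, -p*log2(p) = 0.410545
  p = 8/40 = 0.200000: log2(p) = -2.321928, -p*log2(p) = 0.464386
  p = 13/40 = 0.325000: log2(p) = -1.621488, -p*log2(p) = 0.526984
  p = 11/40 = 0.275000: log2(p) = -1.862496, -p*log2(p) = 0.512187
  p = 2/40 = 0.050000: log2(p) = -4.321928, -p*log2(p) = 0.216096
H = 0.410545 + 0.464386 + 0.526984 + 0.512187 + 0.216096 = 2.130198

H = 2.1302 bits/symbol


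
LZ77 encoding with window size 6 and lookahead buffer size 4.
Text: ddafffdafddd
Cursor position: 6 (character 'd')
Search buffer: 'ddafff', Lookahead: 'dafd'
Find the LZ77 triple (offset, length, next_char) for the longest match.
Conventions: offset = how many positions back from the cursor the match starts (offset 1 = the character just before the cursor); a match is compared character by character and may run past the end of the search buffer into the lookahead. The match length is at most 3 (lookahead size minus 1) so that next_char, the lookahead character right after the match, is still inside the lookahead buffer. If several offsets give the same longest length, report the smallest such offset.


Try each offset into the search buffer:
  offset=1 (pos 5, char 'f'): match length 0
  offset=2 (pos 4, char 'f'): match length 0
  offset=3 (pos 3, char 'f'): match length 0
  offset=4 (pos 2, char 'a'): match length 0
  offset=5 (pos 1, char 'd'): match length 3
  offset=6 (pos 0, char 'd'): match length 1
Longest match has length 3 at offset 5.
next_char = character at position 6 + 3 = 9 -> 'd'

Best match: offset=5, length=3 (matching 'daf' starting at position 1)
LZ77 triple: (5, 3, 'd')


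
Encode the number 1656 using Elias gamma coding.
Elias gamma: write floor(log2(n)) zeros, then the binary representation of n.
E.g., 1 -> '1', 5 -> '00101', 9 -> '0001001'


num_bits = floor(log2(1656)) + 1 = 11
leading_zeros = num_bits - 1 = 10
binary(1656) = 11001111000

Elias gamma(1656) = '0000000000' + '11001111000' = 000000000011001111000 (21 bits)


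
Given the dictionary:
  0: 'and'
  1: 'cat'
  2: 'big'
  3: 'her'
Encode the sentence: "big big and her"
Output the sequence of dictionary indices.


Look up each word in the dictionary:
  'big' -> 2
  'big' -> 2
  'and' -> 0
  'her' -> 3

Encoded: [2, 2, 0, 3]


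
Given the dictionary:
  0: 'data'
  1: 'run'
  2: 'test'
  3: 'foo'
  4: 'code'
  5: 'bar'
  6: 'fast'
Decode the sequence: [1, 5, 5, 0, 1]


Look up each index in the dictionary:
  1 -> 'run'
  5 -> 'bar'
  5 -> 'bar'
  0 -> 'data'
  1 -> 'run'

Decoded: "run bar bar data run"


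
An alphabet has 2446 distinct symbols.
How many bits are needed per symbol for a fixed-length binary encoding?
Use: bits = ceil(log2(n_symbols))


log2(2446) = 11.2562
Bracket: 2^11 = 2048 < 2446 <= 2^12 = 4096
So ceil(log2(2446)) = 12

bits = ceil(log2(2446)) = ceil(11.2562) = 12 bits


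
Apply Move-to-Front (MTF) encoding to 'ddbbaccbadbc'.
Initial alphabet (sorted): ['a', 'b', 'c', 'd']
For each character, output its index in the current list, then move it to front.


MTF encoding:
'd': index 3 in ['a', 'b', 'c', 'd'] -> ['d', 'a', 'b', 'c']
'd': index 0 in ['d', 'a', 'b', 'c'] -> ['d', 'a', 'b', 'c']
'b': index 2 in ['d', 'a', 'b', 'c'] -> ['b', 'd', 'a', 'c']
'b': index 0 in ['b', 'd', 'a', 'c'] -> ['b', 'd', 'a', 'c']
'a': index 2 in ['b', 'd', 'a', 'c'] -> ['a', 'b', 'd', 'c']
'c': index 3 in ['a', 'b', 'd', 'c'] -> ['c', 'a', 'b', 'd']
'c': index 0 in ['c', 'a', 'b', 'd'] -> ['c', 'a', 'b', 'd']
'b': index 2 in ['c', 'a', 'b', 'd'] -> ['b', 'c', 'a', 'd']
'a': index 2 in ['b', 'c', 'a', 'd'] -> ['a', 'b', 'c', 'd']
'd': index 3 in ['a', 'b', 'c', 'd'] -> ['d', 'a', 'b', 'c']
'b': index 2 in ['d', 'a', 'b', 'c'] -> ['b', 'd', 'a', 'c']
'c': index 3 in ['b', 'd', 'a', 'c'] -> ['c', 'b', 'd', 'a']


Output: [3, 0, 2, 0, 2, 3, 0, 2, 2, 3, 2, 3]


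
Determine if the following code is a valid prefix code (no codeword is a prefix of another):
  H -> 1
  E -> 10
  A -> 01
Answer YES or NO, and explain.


Checking each pair (does one codeword prefix another?):
  H='1' vs E='10': prefix -- VIOLATION

NO -- this is NOT a valid prefix code. H (1) is a prefix of E (10).


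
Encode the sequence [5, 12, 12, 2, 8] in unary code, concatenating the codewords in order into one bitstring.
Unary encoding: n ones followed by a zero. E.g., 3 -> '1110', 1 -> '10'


Encode each number as n ones followed by a terminating 0:
  5 -> 111110 (6 bits)
  12 -> 1111111111110 (13 bits)
  12 -> 1111111111110 (13 bits)
  2 -> 110 (3 bits)
  8 -> 111111110 (9 bits)
Total length = 6 + 13 + 13 + 3 + 9 = 44 bits.

Unary([5, 12, 12, 2, 8]) = 11111011111111111101111111111110110111111110 (44 bits)


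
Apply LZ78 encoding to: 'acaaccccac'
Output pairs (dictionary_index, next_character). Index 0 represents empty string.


LZ78 encoding steps:
Dictionary: {0: ''}
Step 1: w='' (idx 0), next='a' -> output (0, 'a'), add 'a' as idx 1
Step 2: w='' (idx 0), next='c' -> output (0, 'c'), add 'c' as idx 2
Step 3: w='a' (idx 1), next='a' -> output (1, 'a'), add 'aa' as idx 3
Step 4: w='c' (idx 2), next='c' -> output (2, 'c'), add 'cc' as idx 4
Step 5: w='cc' (idx 4), next='a' -> output (4, 'a'), add 'cca' as idx 5
Step 6: w='c' (idx 2), end of input -> output (2, '')


Encoded: [(0, 'a'), (0, 'c'), (1, 'a'), (2, 'c'), (4, 'a'), (2, '')]


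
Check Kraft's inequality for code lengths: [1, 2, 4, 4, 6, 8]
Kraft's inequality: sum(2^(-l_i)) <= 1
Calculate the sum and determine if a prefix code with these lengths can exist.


Sum = 2^(-1) + 2^(-2) + 2^(-4) + 2^(-4) + 2^(-6) + 2^(-8)
    = 0.5 + 0.25 + 0.0625 + 0.0625 + 0.015625 + 0.00390625
    = 229/256 = 0.89453125
Since 0.89453125 <= 1, Kraft's inequality IS satisfied.
A prefix code with these lengths CAN exist.

Kraft sum = 0.89453125. Satisfied.


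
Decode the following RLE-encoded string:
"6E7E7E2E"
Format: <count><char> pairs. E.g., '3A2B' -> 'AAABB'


Expanding each <count><char> pair:
  6E -> 'EEEEEE'
  7E -> 'EEEEEEE'
  7E -> 'EEEEEEE'
  2E -> 'EE'

Decoded = EEEEEEEEEEEEEEEEEEEEEE


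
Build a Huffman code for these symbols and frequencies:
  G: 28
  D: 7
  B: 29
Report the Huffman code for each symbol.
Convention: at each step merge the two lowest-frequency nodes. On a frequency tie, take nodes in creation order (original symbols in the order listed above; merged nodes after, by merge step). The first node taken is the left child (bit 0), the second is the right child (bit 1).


Huffman tree construction:
Step 1: Merge D(7) + G(28) = 35
Step 2: Merge B(29) + (D+G)(35) = 64
Read each symbol's code off the tree from the root (left child = 0, right child = 1).

Codes:
  G: 11 (length 2)
  D: 10 (length 2)
  B: 0 (length 1)
Average code length: 99/64 = 1.5469 bits/symbol


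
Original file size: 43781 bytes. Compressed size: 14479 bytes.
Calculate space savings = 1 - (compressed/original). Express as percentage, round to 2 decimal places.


ratio = compressed/original = 14479/43781 = 0.330714
savings = 1 - ratio = 1 - 0.330714 = 0.669286
as a percentage: 0.669286 * 100 = 66.93%

Space savings = 1 - 14479/43781 = 66.93%


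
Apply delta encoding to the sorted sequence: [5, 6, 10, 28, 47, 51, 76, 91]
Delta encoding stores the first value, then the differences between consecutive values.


First value: 5
Deltas:
  6 - 5 = 1
  10 - 6 = 4
  28 - 10 = 18
  47 - 28 = 19
  51 - 47 = 4
  76 - 51 = 25
  91 - 76 = 15


Delta encoded: [5, 1, 4, 18, 19, 4, 25, 15]


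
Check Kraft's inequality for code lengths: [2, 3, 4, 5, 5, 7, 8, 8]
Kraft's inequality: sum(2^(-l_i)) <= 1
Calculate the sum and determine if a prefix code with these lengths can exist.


Sum = 2^(-2) + 2^(-3) + 2^(-4) + 2^(-5) + 2^(-5) + 2^(-7) + 2^(-8) + 2^(-8)
    = 0.25 + 0.125 + 0.0625 + 0.03125 + 0.03125 + 0.0078125 + 0.00390625 + 0.00390625
    = 132/256 = 0.515625
Since 0.515625 <= 1, Kraft's inequality IS satisfied.
A prefix code with these lengths CAN exist.

Kraft sum = 0.515625. Satisfied.


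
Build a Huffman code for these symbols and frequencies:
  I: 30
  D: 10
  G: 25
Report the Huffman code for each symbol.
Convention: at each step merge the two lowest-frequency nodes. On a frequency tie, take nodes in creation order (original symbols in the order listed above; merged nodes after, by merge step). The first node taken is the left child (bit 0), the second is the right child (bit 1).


Huffman tree construction:
Step 1: Merge D(10) + G(25) = 35
Step 2: Merge I(30) + (D+G)(35) = 65
Read each symbol's code off the tree from the root (left child = 0, right child = 1).

Codes:
  I: 0 (length 1)
  D: 10 (length 2)
  G: 11 (length 2)
Average code length: 100/65 = 1.5385 bits/symbol


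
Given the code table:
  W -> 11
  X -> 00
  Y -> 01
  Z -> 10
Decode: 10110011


Decoding:
10 -> Z
11 -> W
00 -> X
11 -> W


Result: ZWXW


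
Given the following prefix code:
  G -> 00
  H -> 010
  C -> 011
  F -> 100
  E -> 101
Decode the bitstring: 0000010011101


Decoding step by step:
Bits 00 -> G
Bits 00 -> G
Bits 010 -> H
Bits 011 -> C
Bits 101 -> E


Decoded message: GGHCE


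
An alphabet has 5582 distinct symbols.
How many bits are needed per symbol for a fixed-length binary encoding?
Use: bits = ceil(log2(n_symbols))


log2(5582) = 12.4466
Bracket: 2^12 = 4096 < 5582 <= 2^13 = 8192
So ceil(log2(5582)) = 13

bits = ceil(log2(5582)) = ceil(12.4466) = 13 bits


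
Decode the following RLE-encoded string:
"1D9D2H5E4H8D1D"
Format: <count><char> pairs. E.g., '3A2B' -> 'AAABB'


Expanding each <count><char> pair:
  1D -> 'D'
  9D -> 'DDDDDDDDD'
  2H -> 'HH'
  5E -> 'EEEEE'
  4H -> 'HHHH'
  8D -> 'DDDDDDDD'
  1D -> 'D'

Decoded = DDDDDDDDDDHHEEEEEHHHHDDDDDDDDD


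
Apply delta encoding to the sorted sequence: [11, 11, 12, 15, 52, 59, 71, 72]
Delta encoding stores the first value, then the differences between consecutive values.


First value: 11
Deltas:
  11 - 11 = 0
  12 - 11 = 1
  15 - 12 = 3
  52 - 15 = 37
  59 - 52 = 7
  71 - 59 = 12
  72 - 71 = 1


Delta encoded: [11, 0, 1, 3, 37, 7, 12, 1]


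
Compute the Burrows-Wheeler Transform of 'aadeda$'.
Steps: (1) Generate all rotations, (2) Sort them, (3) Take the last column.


Rotations (sorted):
  0: $aadeda -> last char: a
  1: a$aaded -> last char: d
  2: aadeda$ -> last char: $
  3: adeda$a -> last char: a
  4: da$aade -> last char: e
  5: deda$aa -> last char: a
  6: eda$aad -> last char: d


BWT = ad$aead


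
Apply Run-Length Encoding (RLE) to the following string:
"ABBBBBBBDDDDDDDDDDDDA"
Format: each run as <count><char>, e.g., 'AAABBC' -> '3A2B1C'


Scanning runs left to right:
  i=0: run of 'A' x 1 -> '1A'
  i=1: run of 'B' x 7 -> '7B'
  i=8: run of 'D' x 12 -> '12D'
  i=20: run of 'A' x 1 -> '1A'

RLE = 1A7B12D1A


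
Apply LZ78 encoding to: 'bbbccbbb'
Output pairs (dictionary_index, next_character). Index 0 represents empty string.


LZ78 encoding steps:
Dictionary: {0: ''}
Step 1: w='' (idx 0), next='b' -> output (0, 'b'), add 'b' as idx 1
Step 2: w='b' (idx 1), next='b' -> output (1, 'b'), add 'bb' as idx 2
Step 3: w='' (idx 0), next='c' -> output (0, 'c'), add 'c' as idx 3
Step 4: w='c' (idx 3), next='b' -> output (3, 'b'), add 'cb' as idx 4
Step 5: w='bb' (idx 2), end of input -> output (2, '')


Encoded: [(0, 'b'), (1, 'b'), (0, 'c'), (3, 'b'), (2, '')]


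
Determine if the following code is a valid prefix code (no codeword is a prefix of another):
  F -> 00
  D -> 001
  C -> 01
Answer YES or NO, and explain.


Checking each pair (does one codeword prefix another?):
  F='00' vs D='001': prefix -- VIOLATION

NO -- this is NOT a valid prefix code. F (00) is a prefix of D (001).


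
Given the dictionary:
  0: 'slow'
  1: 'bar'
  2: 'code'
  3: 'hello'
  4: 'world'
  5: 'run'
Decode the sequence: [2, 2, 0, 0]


Look up each index in the dictionary:
  2 -> 'code'
  2 -> 'code'
  0 -> 'slow'
  0 -> 'slow'

Decoded: "code code slow slow"


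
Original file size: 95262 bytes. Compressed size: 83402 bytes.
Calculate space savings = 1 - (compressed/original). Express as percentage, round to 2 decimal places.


ratio = compressed/original = 83402/95262 = 0.875501
savings = 1 - ratio = 1 - 0.875501 = 0.124499
as a percentage: 0.124499 * 100 = 12.45%

Space savings = 1 - 83402/95262 = 12.45%


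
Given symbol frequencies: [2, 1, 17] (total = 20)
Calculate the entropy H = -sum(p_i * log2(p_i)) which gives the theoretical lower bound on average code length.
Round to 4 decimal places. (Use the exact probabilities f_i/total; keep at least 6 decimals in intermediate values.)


Per-symbol terms -p_i * log2(p_i) with p_i = f_i/20:
  p = 2/20 = 0.100000: log2(p) = -3.321928, -p*log2(p) = 0.332193
  p = 1/20 = 0.050000: log2(p) = -4.321928, -p*log2(p) = 0.216096
  p = 17/20 = 0.850000: log2(p) = -0.234465, -p*log2(p) = 0.199295
H = 0.332193 + 0.216096 + 0.199295 = 0.747584

H = 0.7476 bits/symbol


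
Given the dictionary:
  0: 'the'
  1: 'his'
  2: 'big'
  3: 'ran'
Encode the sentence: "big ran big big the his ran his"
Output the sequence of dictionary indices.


Look up each word in the dictionary:
  'big' -> 2
  'ran' -> 3
  'big' -> 2
  'big' -> 2
  'the' -> 0
  'his' -> 1
  'ran' -> 3
  'his' -> 1

Encoded: [2, 3, 2, 2, 0, 1, 3, 1]


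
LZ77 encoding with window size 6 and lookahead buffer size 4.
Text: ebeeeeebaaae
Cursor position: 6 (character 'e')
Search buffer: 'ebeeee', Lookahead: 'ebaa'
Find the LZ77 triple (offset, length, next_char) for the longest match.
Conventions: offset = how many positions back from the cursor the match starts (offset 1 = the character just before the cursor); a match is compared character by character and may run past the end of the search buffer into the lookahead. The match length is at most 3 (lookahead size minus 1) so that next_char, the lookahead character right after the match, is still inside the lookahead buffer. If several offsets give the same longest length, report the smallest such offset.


Try each offset into the search buffer:
  offset=1 (pos 5, char 'e'): match length 1
  offset=2 (pos 4, char 'e'): match length 1
  offset=3 (pos 3, char 'e'): match length 1
  offset=4 (pos 2, char 'e'): match length 1
  offset=5 (pos 1, char 'b'): match length 0
  offset=6 (pos 0, char 'e'): match length 2
Longest match has length 2 at offset 6.
next_char = character at position 6 + 2 = 8 -> 'a'

Best match: offset=6, length=2 (matching 'eb' starting at position 0)
LZ77 triple: (6, 2, 'a')


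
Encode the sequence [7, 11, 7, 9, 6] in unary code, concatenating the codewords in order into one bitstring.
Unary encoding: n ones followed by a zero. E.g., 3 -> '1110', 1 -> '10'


Encode each number as n ones followed by a terminating 0:
  7 -> 11111110 (8 bits)
  11 -> 111111111110 (12 bits)
  7 -> 11111110 (8 bits)
  9 -> 1111111110 (10 bits)
  6 -> 1111110 (7 bits)
Total length = 8 + 12 + 8 + 10 + 7 = 45 bits.

Unary([7, 11, 7, 9, 6]) = 111111101111111111101111111011111111101111110 (45 bits)


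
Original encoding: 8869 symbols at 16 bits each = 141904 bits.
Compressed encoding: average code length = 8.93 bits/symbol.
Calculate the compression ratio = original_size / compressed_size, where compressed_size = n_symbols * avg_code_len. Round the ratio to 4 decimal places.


original_size = n_symbols * orig_bits = 8869 * 16 = 141904 bits
compressed_size = n_symbols * avg_code_len = 8869 * 8.93 = 79200.17 bits
ratio = original_size / compressed_size = 141904 / 79200.17 = 1.7917

Compression ratio = 1.7917


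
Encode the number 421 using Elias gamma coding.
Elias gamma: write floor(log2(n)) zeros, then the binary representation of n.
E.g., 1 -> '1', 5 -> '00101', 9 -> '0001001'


num_bits = floor(log2(421)) + 1 = 9
leading_zeros = num_bits - 1 = 8
binary(421) = 110100101

Elias gamma(421) = '00000000' + '110100101' = 00000000110100101 (17 bits)


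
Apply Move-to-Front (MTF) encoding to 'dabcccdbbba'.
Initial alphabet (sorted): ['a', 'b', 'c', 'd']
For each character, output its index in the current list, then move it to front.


MTF encoding:
'd': index 3 in ['a', 'b', 'c', 'd'] -> ['d', 'a', 'b', 'c']
'a': index 1 in ['d', 'a', 'b', 'c'] -> ['a', 'd', 'b', 'c']
'b': index 2 in ['a', 'd', 'b', 'c'] -> ['b', 'a', 'd', 'c']
'c': index 3 in ['b', 'a', 'd', 'c'] -> ['c', 'b', 'a', 'd']
'c': index 0 in ['c', 'b', 'a', 'd'] -> ['c', 'b', 'a', 'd']
'c': index 0 in ['c', 'b', 'a', 'd'] -> ['c', 'b', 'a', 'd']
'd': index 3 in ['c', 'b', 'a', 'd'] -> ['d', 'c', 'b', 'a']
'b': index 2 in ['d', 'c', 'b', 'a'] -> ['b', 'd', 'c', 'a']
'b': index 0 in ['b', 'd', 'c', 'a'] -> ['b', 'd', 'c', 'a']
'b': index 0 in ['b', 'd', 'c', 'a'] -> ['b', 'd', 'c', 'a']
'a': index 3 in ['b', 'd', 'c', 'a'] -> ['a', 'b', 'd', 'c']


Output: [3, 1, 2, 3, 0, 0, 3, 2, 0, 0, 3]


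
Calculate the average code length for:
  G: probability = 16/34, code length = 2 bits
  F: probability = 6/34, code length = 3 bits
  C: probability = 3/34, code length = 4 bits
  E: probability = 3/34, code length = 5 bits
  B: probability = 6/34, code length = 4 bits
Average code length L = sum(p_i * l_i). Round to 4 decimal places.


Weighted contributions p_i * l_i:
  G: (16/34) * 2 = 32/34
  F: (6/34) * 3 = 18/34
  C: (3/34) * 4 = 12/34
  E: (3/34) * 5 = 15/34
  B: (6/34) * 4 = 24/34
Sum = (32 + 18 + 12 + 15 + 24)/34 = 101/34

L = 101/34 = 2.9706 bits/symbol


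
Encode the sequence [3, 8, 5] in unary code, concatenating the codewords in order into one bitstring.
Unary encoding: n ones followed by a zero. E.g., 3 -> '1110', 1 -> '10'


Encode each number as n ones followed by a terminating 0:
  3 -> 1110 (4 bits)
  8 -> 111111110 (9 bits)
  5 -> 111110 (6 bits)
Total length = 4 + 9 + 6 = 19 bits.

Unary([3, 8, 5]) = 1110111111110111110 (19 bits)


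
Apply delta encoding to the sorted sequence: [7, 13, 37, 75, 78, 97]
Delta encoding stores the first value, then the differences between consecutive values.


First value: 7
Deltas:
  13 - 7 = 6
  37 - 13 = 24
  75 - 37 = 38
  78 - 75 = 3
  97 - 78 = 19


Delta encoded: [7, 6, 24, 38, 3, 19]


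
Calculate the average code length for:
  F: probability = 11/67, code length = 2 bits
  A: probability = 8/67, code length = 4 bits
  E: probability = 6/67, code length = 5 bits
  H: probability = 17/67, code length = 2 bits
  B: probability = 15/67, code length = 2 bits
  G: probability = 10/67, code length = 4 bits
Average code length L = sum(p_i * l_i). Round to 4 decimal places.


Weighted contributions p_i * l_i:
  F: (11/67) * 2 = 22/67
  A: (8/67) * 4 = 32/67
  E: (6/67) * 5 = 30/67
  H: (17/67) * 2 = 34/67
  B: (15/67) * 2 = 30/67
  G: (10/67) * 4 = 40/67
Sum = (22 + 32 + 30 + 34 + 30 + 40)/67 = 188/67

L = 188/67 = 2.8060 bits/symbol


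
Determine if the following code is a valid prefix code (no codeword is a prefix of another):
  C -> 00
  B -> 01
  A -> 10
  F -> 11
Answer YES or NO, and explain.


Checking each pair (does one codeword prefix another?):
  C='00' vs B='01': no prefix
  C='00' vs A='10': no prefix
  C='00' vs F='11': no prefix
  B='01' vs C='00': no prefix
  B='01' vs A='10': no prefix
  B='01' vs F='11': no prefix
  A='10' vs C='00': no prefix
  A='10' vs B='01': no prefix
  A='10' vs F='11': no prefix
  F='11' vs C='00': no prefix
  F='11' vs B='01': no prefix
  F='11' vs A='10': no prefix
No violation found over all pairs.

YES -- this is a valid prefix code. No codeword is a prefix of any other codeword.


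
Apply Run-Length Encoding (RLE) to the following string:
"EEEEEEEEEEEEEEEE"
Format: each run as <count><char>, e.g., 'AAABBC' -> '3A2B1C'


Scanning runs left to right:
  i=0: run of 'E' x 16 -> '16E'

RLE = 16E


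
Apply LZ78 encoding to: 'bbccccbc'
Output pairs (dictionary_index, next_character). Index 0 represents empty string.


LZ78 encoding steps:
Dictionary: {0: ''}
Step 1: w='' (idx 0), next='b' -> output (0, 'b'), add 'b' as idx 1
Step 2: w='b' (idx 1), next='c' -> output (1, 'c'), add 'bc' as idx 2
Step 3: w='' (idx 0), next='c' -> output (0, 'c'), add 'c' as idx 3
Step 4: w='c' (idx 3), next='c' -> output (3, 'c'), add 'cc' as idx 4
Step 5: w='bc' (idx 2), end of input -> output (2, '')


Encoded: [(0, 'b'), (1, 'c'), (0, 'c'), (3, 'c'), (2, '')]


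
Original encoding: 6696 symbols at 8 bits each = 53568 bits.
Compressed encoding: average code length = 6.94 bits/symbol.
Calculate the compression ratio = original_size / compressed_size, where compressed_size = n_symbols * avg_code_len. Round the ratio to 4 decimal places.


original_size = n_symbols * orig_bits = 6696 * 8 = 53568 bits
compressed_size = n_symbols * avg_code_len = 6696 * 6.94 = 46470.24 bits
ratio = original_size / compressed_size = 53568 / 46470.24 = 1.1527

Compression ratio = 1.1527


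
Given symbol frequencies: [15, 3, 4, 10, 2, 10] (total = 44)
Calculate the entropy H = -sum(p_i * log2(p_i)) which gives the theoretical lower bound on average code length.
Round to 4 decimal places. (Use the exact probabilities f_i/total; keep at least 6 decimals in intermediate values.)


Per-symbol terms -p_i * log2(p_i) with p_i = f_i/44:
  p = 15/44 = 0.340909: log2(p) = -1.552541, -p*log2(p) = 0.529275
  p = 3/44 = 0.068182: log2(p) = -3.874469, -p*log2(p) = 0.264168
  p = 4/44 = 0.090909: log2(p) = -3.459432, -p*log2(p) = 0.314494
  p = 10/44 = 0.227273: log2(p) = -2.137504, -p*log2(p) = 0.485796
  p = 2/44 = 0.045455: log2(p) = -4.459432, -p*log2(p) = 0.202701
  p = 10/44 = 0.227273: log2(p) = -2.137504, -p*log2(p) = 0.485796
H = 0.529275 + 0.264168 + 0.314494 + 0.485796 + 0.202701 + 0.485796 = 2.282230

H = 2.2822 bits/symbol


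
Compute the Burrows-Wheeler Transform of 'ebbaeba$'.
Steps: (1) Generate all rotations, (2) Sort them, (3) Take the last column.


Rotations (sorted):
  0: $ebbaeba -> last char: a
  1: a$ebbaeb -> last char: b
  2: aeba$ebb -> last char: b
  3: ba$ebbae -> last char: e
  4: baeba$eb -> last char: b
  5: bbaeba$e -> last char: e
  6: eba$ebba -> last char: a
  7: ebbaeba$ -> last char: $


BWT = abbebea$


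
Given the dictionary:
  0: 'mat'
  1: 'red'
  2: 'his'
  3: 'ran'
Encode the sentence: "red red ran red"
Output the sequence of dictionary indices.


Look up each word in the dictionary:
  'red' -> 1
  'red' -> 1
  'ran' -> 3
  'red' -> 1

Encoded: [1, 1, 3, 1]


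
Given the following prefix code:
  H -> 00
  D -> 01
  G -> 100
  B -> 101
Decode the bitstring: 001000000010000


Decoding step by step:
Bits 00 -> H
Bits 100 -> G
Bits 00 -> H
Bits 00 -> H
Bits 01 -> D
Bits 00 -> H
Bits 00 -> H


Decoded message: HGHHDHH


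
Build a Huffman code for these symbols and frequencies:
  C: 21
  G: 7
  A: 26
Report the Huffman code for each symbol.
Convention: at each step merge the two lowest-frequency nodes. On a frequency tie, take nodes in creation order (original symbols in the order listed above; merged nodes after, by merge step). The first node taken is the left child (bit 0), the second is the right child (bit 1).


Huffman tree construction:
Step 1: Merge G(7) + C(21) = 28
Step 2: Merge A(26) + (G+C)(28) = 54
Read each symbol's code off the tree from the root (left child = 0, right child = 1).

Codes:
  C: 11 (length 2)
  G: 10 (length 2)
  A: 0 (length 1)
Average code length: 82/54 = 1.5185 bits/symbol


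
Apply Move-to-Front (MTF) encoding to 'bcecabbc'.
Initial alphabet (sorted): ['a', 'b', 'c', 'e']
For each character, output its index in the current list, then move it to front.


MTF encoding:
'b': index 1 in ['a', 'b', 'c', 'e'] -> ['b', 'a', 'c', 'e']
'c': index 2 in ['b', 'a', 'c', 'e'] -> ['c', 'b', 'a', 'e']
'e': index 3 in ['c', 'b', 'a', 'e'] -> ['e', 'c', 'b', 'a']
'c': index 1 in ['e', 'c', 'b', 'a'] -> ['c', 'e', 'b', 'a']
'a': index 3 in ['c', 'e', 'b', 'a'] -> ['a', 'c', 'e', 'b']
'b': index 3 in ['a', 'c', 'e', 'b'] -> ['b', 'a', 'c', 'e']
'b': index 0 in ['b', 'a', 'c', 'e'] -> ['b', 'a', 'c', 'e']
'c': index 2 in ['b', 'a', 'c', 'e'] -> ['c', 'b', 'a', 'e']


Output: [1, 2, 3, 1, 3, 3, 0, 2]


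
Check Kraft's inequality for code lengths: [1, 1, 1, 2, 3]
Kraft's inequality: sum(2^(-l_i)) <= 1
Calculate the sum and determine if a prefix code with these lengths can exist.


Sum = 2^(-1) + 2^(-1) + 2^(-1) + 2^(-2) + 2^(-3)
    = 0.5 + 0.5 + 0.5 + 0.25 + 0.125
    = 15/8 = 1.875
Since 1.875 > 1, Kraft's inequality is NOT satisfied.
A prefix code with these lengths CANNOT exist.

Kraft sum = 1.875. Not satisfied.


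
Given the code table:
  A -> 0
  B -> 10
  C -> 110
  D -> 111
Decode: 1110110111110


Decoding:
111 -> D
0 -> A
110 -> C
111 -> D
110 -> C


Result: DACDC


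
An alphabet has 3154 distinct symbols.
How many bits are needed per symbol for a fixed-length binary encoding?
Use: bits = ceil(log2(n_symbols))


log2(3154) = 11.623
Bracket: 2^11 = 2048 < 3154 <= 2^12 = 4096
So ceil(log2(3154)) = 12

bits = ceil(log2(3154)) = ceil(11.623) = 12 bits


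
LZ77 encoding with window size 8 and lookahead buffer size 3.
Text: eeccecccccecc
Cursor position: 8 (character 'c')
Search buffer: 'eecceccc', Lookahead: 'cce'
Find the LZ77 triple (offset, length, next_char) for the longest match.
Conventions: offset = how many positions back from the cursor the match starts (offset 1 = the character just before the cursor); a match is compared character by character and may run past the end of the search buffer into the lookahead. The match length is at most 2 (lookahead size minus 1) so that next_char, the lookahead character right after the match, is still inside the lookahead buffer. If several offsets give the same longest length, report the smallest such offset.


Try each offset into the search buffer:
  offset=1 (pos 7, char 'c'): match length 2
  offset=2 (pos 6, char 'c'): match length 2
  offset=3 (pos 5, char 'c'): match length 2
  offset=4 (pos 4, char 'e'): match length 0
  offset=5 (pos 3, char 'c'): match length 1
  offset=6 (pos 2, char 'c'): match length 2
  offset=7 (pos 1, char 'e'): match length 0
  offset=8 (pos 0, char 'e'): match length 0
Longest match has length 2, found at offsets 1, 2, 3, 6; take the smallest, offset 1.
next_char = character at position 8 + 2 = 10 -> 'e'

Best match: offset=1, length=2 (matching 'cc' starting at position 7)
LZ77 triple: (1, 2, 'e')


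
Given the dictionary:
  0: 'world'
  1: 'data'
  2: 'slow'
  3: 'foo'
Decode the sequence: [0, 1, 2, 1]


Look up each index in the dictionary:
  0 -> 'world'
  1 -> 'data'
  2 -> 'slow'
  1 -> 'data'

Decoded: "world data slow data"


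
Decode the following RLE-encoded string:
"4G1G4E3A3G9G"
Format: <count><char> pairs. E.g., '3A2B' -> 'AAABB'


Expanding each <count><char> pair:
  4G -> 'GGGG'
  1G -> 'G'
  4E -> 'EEEE'
  3A -> 'AAA'
  3G -> 'GGG'
  9G -> 'GGGGGGGGG'

Decoded = GGGGGEEEEAAAGGGGGGGGGGGG


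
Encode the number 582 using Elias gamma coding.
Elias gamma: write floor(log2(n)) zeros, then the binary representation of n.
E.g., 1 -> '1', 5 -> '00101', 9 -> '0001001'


num_bits = floor(log2(582)) + 1 = 10
leading_zeros = num_bits - 1 = 9
binary(582) = 1001000110

Elias gamma(582) = '000000000' + '1001000110' = 0000000001001000110 (19 bits)


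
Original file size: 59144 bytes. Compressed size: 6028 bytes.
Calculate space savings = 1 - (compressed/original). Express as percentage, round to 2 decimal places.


ratio = compressed/original = 6028/59144 = 0.101921
savings = 1 - ratio = 1 - 0.101921 = 0.898079
as a percentage: 0.898079 * 100 = 89.81%

Space savings = 1 - 6028/59144 = 89.81%


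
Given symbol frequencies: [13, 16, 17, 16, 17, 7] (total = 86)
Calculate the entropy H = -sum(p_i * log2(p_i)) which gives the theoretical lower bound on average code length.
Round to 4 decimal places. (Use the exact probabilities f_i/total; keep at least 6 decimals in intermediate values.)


Per-symbol terms -p_i * log2(p_i) with p_i = f_i/86:
  p = 13/86 = 0.151163: log2(p) = -2.725825, -p*log2(p) = 0.412043
  p = 16/86 = 0.186047: log2(p) = -2.426265, -p*log2(p) = 0.451398
  p = 17/86 = 0.197674: log2(p) = -2.338802, -p*log2(p) = 0.462321
  p = 16/86 = 0.186047: log2(p) = -2.426265, -p*log2(p) = 0.451398
  p = 17/86 = 0.197674: log2(p) = -2.338802, -p*log2(p) = 0.462321
  p = 7/86 = 0.081395: log2(p) = -3.618910, -p*log2(p) = 0.294562
H = 0.412043 + 0.451398 + 0.462321 + 0.451398 + 0.462321 + 0.294562 = 2.534043

H = 2.534 bits/symbol
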